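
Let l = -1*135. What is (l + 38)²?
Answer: 9409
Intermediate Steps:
l = -135
(l + 38)² = (-135 + 38)² = (-97)² = 9409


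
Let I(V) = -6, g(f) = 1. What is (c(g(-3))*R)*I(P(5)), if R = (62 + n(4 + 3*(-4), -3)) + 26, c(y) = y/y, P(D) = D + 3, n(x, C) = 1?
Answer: -534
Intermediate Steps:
P(D) = 3 + D
c(y) = 1
R = 89 (R = (62 + 1) + 26 = 63 + 26 = 89)
(c(g(-3))*R)*I(P(5)) = (1*89)*(-6) = 89*(-6) = -534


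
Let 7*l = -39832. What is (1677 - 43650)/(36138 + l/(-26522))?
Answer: -3896227671/3354602042 ≈ -1.1615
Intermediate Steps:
l = -39832/7 (l = (⅐)*(-39832) = -39832/7 ≈ -5690.3)
(1677 - 43650)/(36138 + l/(-26522)) = (1677 - 43650)/(36138 - 39832/7/(-26522)) = -41973/(36138 - 39832/7*(-1/26522)) = -41973/(36138 + 19916/92827) = -41973/3354602042/92827 = -41973*92827/3354602042 = -3896227671/3354602042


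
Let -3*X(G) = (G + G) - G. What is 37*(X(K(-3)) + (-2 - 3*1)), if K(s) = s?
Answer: -148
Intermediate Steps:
X(G) = -G/3 (X(G) = -((G + G) - G)/3 = -(2*G - G)/3 = -G/3)
37*(X(K(-3)) + (-2 - 3*1)) = 37*(-⅓*(-3) + (-2 - 3*1)) = 37*(1 + (-2 - 3)) = 37*(1 - 5) = 37*(-4) = -148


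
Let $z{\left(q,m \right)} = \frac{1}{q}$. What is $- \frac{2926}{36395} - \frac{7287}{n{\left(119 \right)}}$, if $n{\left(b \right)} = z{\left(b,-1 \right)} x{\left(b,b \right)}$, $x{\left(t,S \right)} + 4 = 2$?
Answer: $\frac{31560027583}{72790} \approx 4.3358 \cdot 10^{5}$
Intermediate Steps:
$x{\left(t,S \right)} = -2$ ($x{\left(t,S \right)} = -4 + 2 = -2$)
$n{\left(b \right)} = - \frac{2}{b}$ ($n{\left(b \right)} = \frac{1}{b} \left(-2\right) = - \frac{2}{b}$)
$- \frac{2926}{36395} - \frac{7287}{n{\left(119 \right)}} = - \frac{2926}{36395} - \frac{7287}{\left(-2\right) \frac{1}{119}} = \left(-2926\right) \frac{1}{36395} - \frac{7287}{\left(-2\right) \frac{1}{119}} = - \frac{2926}{36395} - \frac{7287}{- \frac{2}{119}} = - \frac{2926}{36395} - - \frac{867153}{2} = - \frac{2926}{36395} + \frac{867153}{2} = \frac{31560027583}{72790}$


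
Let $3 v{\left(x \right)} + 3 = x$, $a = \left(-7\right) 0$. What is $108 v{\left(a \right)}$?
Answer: $-108$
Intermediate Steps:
$a = 0$
$v{\left(x \right)} = -1 + \frac{x}{3}$
$108 v{\left(a \right)} = 108 \left(-1 + \frac{1}{3} \cdot 0\right) = 108 \left(-1 + 0\right) = 108 \left(-1\right) = -108$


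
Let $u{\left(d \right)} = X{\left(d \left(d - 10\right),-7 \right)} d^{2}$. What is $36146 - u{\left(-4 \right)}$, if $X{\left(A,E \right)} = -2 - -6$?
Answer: $36082$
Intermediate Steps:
$X{\left(A,E \right)} = 4$ ($X{\left(A,E \right)} = -2 + 6 = 4$)
$u{\left(d \right)} = 4 d^{2}$
$36146 - u{\left(-4 \right)} = 36146 - 4 \left(-4\right)^{2} = 36146 - 4 \cdot 16 = 36146 - 64 = 36082$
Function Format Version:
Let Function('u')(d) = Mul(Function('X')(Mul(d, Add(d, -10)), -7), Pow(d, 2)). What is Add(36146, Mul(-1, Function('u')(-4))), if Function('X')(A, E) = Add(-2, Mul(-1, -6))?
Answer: 36082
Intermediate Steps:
Function('X')(A, E) = 4 (Function('X')(A, E) = Add(-2, 6) = 4)
Function('u')(d) = Mul(4, Pow(d, 2))
Add(36146, Mul(-1, Function('u')(-4))) = Add(36146, Mul(-1, Mul(4, Pow(-4, 2)))) = Add(36146, Mul(-1, Mul(4, 16))) = Add(36146, Mul(-1, 64)) = Add(36146, -64) = 36082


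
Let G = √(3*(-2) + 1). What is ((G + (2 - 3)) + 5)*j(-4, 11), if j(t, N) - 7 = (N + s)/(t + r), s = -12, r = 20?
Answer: 111/4 + 111*I*√5/16 ≈ 27.75 + 15.513*I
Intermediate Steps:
G = I*√5 (G = √(-6 + 1) = √(-5) = I*√5 ≈ 2.2361*I)
j(t, N) = 7 + (-12 + N)/(20 + t) (j(t, N) = 7 + (N - 12)/(t + 20) = 7 + (-12 + N)/(20 + t))
((G + (2 - 3)) + 5)*j(-4, 11) = ((I*√5 + (2 - 3)) + 5)*((128 + 11 + 7*(-4))/(20 - 4)) = ((I*√5 - 1) + 5)*((128 + 11 - 28)/16) = ((-1 + I*√5) + 5)*((1/16)*111) = (4 + I*√5)*(111/16) = 111/4 + 111*I*√5/16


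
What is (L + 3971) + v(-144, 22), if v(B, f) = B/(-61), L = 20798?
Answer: 1511053/61 ≈ 24771.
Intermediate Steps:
v(B, f) = -B/61 (v(B, f) = B*(-1/61) = -B/61)
(L + 3971) + v(-144, 22) = (20798 + 3971) - 1/61*(-144) = 24769 + 144/61 = 1511053/61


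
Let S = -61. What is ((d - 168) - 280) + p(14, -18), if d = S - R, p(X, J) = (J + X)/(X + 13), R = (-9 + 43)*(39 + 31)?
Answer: -78007/27 ≈ -2889.1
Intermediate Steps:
R = 2380 (R = 34*70 = 2380)
p(X, J) = (J + X)/(13 + X)
d = -2441 (d = -61 - 1*2380 = -61 - 2380 = -2441)
((d - 168) - 280) + p(14, -18) = ((-2441 - 168) - 280) + (-18 + 14)/(13 + 14) = (-2609 - 280) - 4/27 = -2889 + (1/27)*(-4) = -2889 - 4/27 = -78007/27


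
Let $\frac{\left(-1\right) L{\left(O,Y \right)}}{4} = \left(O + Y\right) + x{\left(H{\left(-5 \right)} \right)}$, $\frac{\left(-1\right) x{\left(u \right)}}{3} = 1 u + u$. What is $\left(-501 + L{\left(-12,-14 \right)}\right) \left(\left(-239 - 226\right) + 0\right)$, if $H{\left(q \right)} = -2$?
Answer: $206925$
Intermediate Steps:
$x{\left(u \right)} = - 6 u$ ($x{\left(u \right)} = - 3 \left(1 u + u\right) = - 3 \left(u + u\right) = - 3 \cdot 2 u = - 6 u$)
$L{\left(O,Y \right)} = -48 - 4 O - 4 Y$ ($L{\left(O,Y \right)} = - 4 \left(\left(O + Y\right) - -12\right) = - 4 \left(\left(O + Y\right) + 12\right) = - 4 \left(12 + O + Y\right) = -48 - 4 O - 4 Y$)
$\left(-501 + L{\left(-12,-14 \right)}\right) \left(\left(-239 - 226\right) + 0\right) = \left(-501 - -56\right) \left(\left(-239 - 226\right) + 0\right) = \left(-501 + \left(-48 + 48 + 56\right)\right) \left(\left(-239 - 226\right) + 0\right) = \left(-501 + 56\right) \left(-465 + 0\right) = \left(-445\right) \left(-465\right) = 206925$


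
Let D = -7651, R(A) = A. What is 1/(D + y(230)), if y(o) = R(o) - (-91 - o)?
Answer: -1/7100 ≈ -0.00014085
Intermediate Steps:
y(o) = 91 + 2*o (y(o) = o - (-91 - o) = o + (91 + o) = 91 + 2*o)
1/(D + y(230)) = 1/(-7651 + (91 + 2*230)) = 1/(-7651 + (91 + 460)) = 1/(-7651 + 551) = 1/(-7100) = -1/7100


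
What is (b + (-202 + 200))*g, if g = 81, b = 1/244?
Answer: -39447/244 ≈ -161.67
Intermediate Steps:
b = 1/244 ≈ 0.0040984
(b + (-202 + 200))*g = (1/244 + (-202 + 200))*81 = (1/244 - 2)*81 = -487/244*81 = -39447/244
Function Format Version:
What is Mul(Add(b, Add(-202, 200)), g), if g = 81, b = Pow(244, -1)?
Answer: Rational(-39447, 244) ≈ -161.67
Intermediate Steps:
b = Rational(1, 244) ≈ 0.0040984
Mul(Add(b, Add(-202, 200)), g) = Mul(Add(Rational(1, 244), Add(-202, 200)), 81) = Mul(Add(Rational(1, 244), -2), 81) = Mul(Rational(-487, 244), 81) = Rational(-39447, 244)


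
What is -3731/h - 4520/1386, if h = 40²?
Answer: -6201583/1108800 ≈ -5.5931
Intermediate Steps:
h = 1600
-3731/h - 4520/1386 = -3731/1600 - 4520/1386 = -3731*1/1600 - 4520*1/1386 = -3731/1600 - 2260/693 = -6201583/1108800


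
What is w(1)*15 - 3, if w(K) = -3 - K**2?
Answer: -63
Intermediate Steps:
w(1)*15 - 3 = (-3 - 1*1**2)*15 - 3 = (-3 - 1*1)*15 - 3 = (-3 - 1)*15 - 3 = -4*15 - 3 = -60 - 3 = -63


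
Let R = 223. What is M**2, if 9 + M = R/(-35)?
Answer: 289444/1225 ≈ 236.28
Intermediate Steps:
M = -538/35 (M = -9 + 223/(-35) = -9 + 223*(-1/35) = -9 - 223/35 = -538/35 ≈ -15.371)
M**2 = (-538/35)**2 = 289444/1225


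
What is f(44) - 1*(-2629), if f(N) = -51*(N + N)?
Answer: -1859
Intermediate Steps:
f(N) = -102*N
f(44) - 1*(-2629) = -102*44 - 1*(-2629) = -4488 + 2629 = -1859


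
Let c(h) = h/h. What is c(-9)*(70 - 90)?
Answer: -20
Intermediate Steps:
c(h) = 1
c(-9)*(70 - 90) = 1*(70 - 90) = 1*(-20) = -20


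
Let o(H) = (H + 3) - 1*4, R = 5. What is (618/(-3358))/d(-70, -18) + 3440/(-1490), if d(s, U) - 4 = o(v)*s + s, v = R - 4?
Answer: -12691325/5503762 ≈ -2.3059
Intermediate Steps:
v = 1 (v = 5 - 4 = 1)
o(H) = -1 + H (o(H) = (3 + H) - 4 = -1 + H)
d(s, U) = 4 + s (d(s, U) = 4 + ((-1 + 1)*s + s) = 4 + (0*s + s) = 4 + (0 + s) = 4 + s)
(618/(-3358))/d(-70, -18) + 3440/(-1490) = (618/(-3358))/(4 - 70) + 3440/(-1490) = (618*(-1/3358))/(-66) + 3440*(-1/1490) = -309/1679*(-1/66) - 344/149 = 103/36938 - 344/149 = -12691325/5503762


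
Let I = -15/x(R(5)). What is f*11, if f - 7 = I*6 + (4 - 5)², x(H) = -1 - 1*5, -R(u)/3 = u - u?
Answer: 253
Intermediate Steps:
R(u) = 0 (R(u) = -3*(u - u) = -3*0 = 0)
x(H) = -6 (x(H) = -1 - 5 = -6)
I = 5/2 (I = -15/(-6) = -15*(-⅙) = 5/2 ≈ 2.5000)
f = 23 (f = 7 + ((5/2)*6 + (4 - 5)²) = 7 + (15 + (-1)²) = 7 + (15 + 1) = 7 + 16 = 23)
f*11 = 23*11 = 253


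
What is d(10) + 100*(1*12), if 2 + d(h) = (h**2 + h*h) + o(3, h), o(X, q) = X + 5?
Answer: 1406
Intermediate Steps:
o(X, q) = 5 + X
d(h) = 6 + 2*h**2 (d(h) = -2 + ((h**2 + h*h) + (5 + 3)) = -2 + ((h**2 + h**2) + 8) = -2 + (2*h**2 + 8) = -2 + (8 + 2*h**2) = 6 + 2*h**2)
d(10) + 100*(1*12) = (6 + 2*10**2) + 100*(1*12) = (6 + 2*100) + 100*12 = (6 + 200) + 1200 = 206 + 1200 = 1406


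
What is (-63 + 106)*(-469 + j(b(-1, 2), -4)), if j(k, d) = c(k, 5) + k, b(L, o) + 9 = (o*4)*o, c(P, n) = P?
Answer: -19565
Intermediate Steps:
b(L, o) = -9 + 4*o² (b(L, o) = -9 + (o*4)*o = -9 + (4*o)*o = -9 + 4*o²)
j(k, d) = 2*k (j(k, d) = k + k = 2*k)
(-63 + 106)*(-469 + j(b(-1, 2), -4)) = (-63 + 106)*(-469 + 2*(-9 + 4*2²)) = 43*(-469 + 2*(-9 + 4*4)) = 43*(-469 + 2*(-9 + 16)) = 43*(-469 + 2*7) = 43*(-469 + 14) = 43*(-455) = -19565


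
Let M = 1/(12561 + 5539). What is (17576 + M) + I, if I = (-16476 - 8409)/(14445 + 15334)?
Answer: 9473011853679/538999900 ≈ 17575.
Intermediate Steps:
M = 1/18100 ≈ 5.5249e-5
I = -24885/29779 ≈ -0.83566
(17576 + M) + I = (17576 + 1/18100) - 24885/29779 = 318125601/18100 - 24885/29779 = 9473011853679/538999900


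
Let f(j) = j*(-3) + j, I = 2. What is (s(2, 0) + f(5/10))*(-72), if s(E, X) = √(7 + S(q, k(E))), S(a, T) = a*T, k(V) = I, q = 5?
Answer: 72 - 72*√17 ≈ -224.86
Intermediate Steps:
k(V) = 2
S(a, T) = T*a
s(E, X) = √17 (s(E, X) = √(7 + 2*5) = √(7 + 10) = √17)
f(j) = -2*j (f(j) = -3*j + j = -2*j)
(s(2, 0) + f(5/10))*(-72) = (√17 - 10/10)*(-72) = (√17 - 2*½)*(-72) = (√17 - 1)*(-72) = (-1 + √17)*(-72) = 72 - 72*√17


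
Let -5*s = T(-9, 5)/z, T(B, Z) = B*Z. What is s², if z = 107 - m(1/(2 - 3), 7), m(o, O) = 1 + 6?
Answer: 81/10000 ≈ 0.0081000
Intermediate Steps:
m(o, O) = 7
z = 100 (z = 107 - 1*7 = 107 - 7 = 100)
s = 9/100 (s = -(-9*5)/(5*100) = -(-9)/100 = -⅕*(-9/20) = 9/100 ≈ 0.090000)
s² = (9/100)² = 81/10000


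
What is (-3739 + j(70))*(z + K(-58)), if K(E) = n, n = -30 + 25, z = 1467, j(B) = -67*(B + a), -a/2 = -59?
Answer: -23881770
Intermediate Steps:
a = 118 (a = -2*(-59) = 118)
j(B) = -7906 - 67*B (j(B) = -67*(B + 118) = -67*(118 + B) = -7906 - 67*B)
n = -5
K(E) = -5
(-3739 + j(70))*(z + K(-58)) = (-3739 + (-7906 - 67*70))*(1467 - 5) = (-3739 + (-7906 - 4690))*1462 = (-3739 - 12596)*1462 = -16335*1462 = -23881770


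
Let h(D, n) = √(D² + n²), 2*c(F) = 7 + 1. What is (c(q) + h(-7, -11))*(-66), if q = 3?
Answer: -264 - 66*√170 ≈ -1124.5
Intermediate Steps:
c(F) = 4 (c(F) = (7 + 1)/2 = (½)*8 = 4)
(c(q) + h(-7, -11))*(-66) = (4 + √((-7)² + (-11)²))*(-66) = (4 + √(49 + 121))*(-66) = (4 + √170)*(-66) = -264 - 66*√170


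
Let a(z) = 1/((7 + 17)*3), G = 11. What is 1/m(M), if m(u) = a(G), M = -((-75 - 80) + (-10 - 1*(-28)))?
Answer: 72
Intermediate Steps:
a(z) = 1/72 (a(z) = (⅓)/24 = (1/24)*(⅓) = 1/72)
M = 137 (M = -(-155 + (-10 + 28)) = -(-155 + 18) = -1*(-137) = 137)
m(u) = 1/72
1/m(M) = 1/(1/72) = 72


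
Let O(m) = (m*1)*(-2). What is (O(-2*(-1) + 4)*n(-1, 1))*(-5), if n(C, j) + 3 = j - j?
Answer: -180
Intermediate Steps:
O(m) = -2*m (O(m) = m*(-2) = -2*m)
n(C, j) = -3 (n(C, j) = -3 + (j - j) = -3 + 0 = -3)
(O(-2*(-1) + 4)*n(-1, 1))*(-5) = (-2*(-2*(-1) + 4)*(-3))*(-5) = (-2*(2 + 4)*(-3))*(-5) = (-2*6*(-3))*(-5) = -12*(-3)*(-5) = 36*(-5) = -180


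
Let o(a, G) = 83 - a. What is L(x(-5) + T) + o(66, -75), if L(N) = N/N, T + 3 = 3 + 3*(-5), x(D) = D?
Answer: 18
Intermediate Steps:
T = -15 (T = -3 + (3 + 3*(-5)) = -3 + (3 - 15) = -3 - 12 = -15)
L(N) = 1
L(x(-5) + T) + o(66, -75) = 1 + (83 - 1*66) = 1 + (83 - 66) = 1 + 17 = 18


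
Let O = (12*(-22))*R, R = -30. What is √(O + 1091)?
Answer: √9011 ≈ 94.926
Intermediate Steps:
O = 7920 (O = (12*(-22))*(-30) = -264*(-30) = 7920)
√(O + 1091) = √(7920 + 1091) = √9011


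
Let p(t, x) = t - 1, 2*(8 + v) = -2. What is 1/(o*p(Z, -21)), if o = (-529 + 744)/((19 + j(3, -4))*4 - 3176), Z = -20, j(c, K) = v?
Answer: 448/645 ≈ 0.69457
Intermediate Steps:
v = -9 (v = -8 + (1/2)*(-2) = -8 - 1 = -9)
j(c, K) = -9
p(t, x) = -1 + t
o = -215/3136 (o = (-529 + 744)/((19 - 9)*4 - 3176) = 215/(10*4 - 3176) = 215/(40 - 3176) = 215/(-3136) = 215*(-1/3136) = -215/3136 ≈ -0.068559)
1/(o*p(Z, -21)) = 1/(-215*(-1 - 20)/3136) = 1/(-215/3136*(-21)) = 1/(645/448) = 448/645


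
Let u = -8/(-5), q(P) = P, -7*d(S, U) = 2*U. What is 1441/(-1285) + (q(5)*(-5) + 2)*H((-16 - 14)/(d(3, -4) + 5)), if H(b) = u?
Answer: -48729/1285 ≈ -37.921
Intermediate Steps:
d(S, U) = -2*U/7
u = 8/5 (u = -8*(-⅕) = 8/5 ≈ 1.6000)
H(b) = 8/5
1441/(-1285) + (q(5)*(-5) + 2)*H((-16 - 14)/(d(3, -4) + 5)) = 1441/(-1285) + (5*(-5) + 2)*(8/5) = 1441*(-1/1285) + (-25 + 2)*(8/5) = -1441/1285 - 23*8/5 = -1441/1285 - 184/5 = -48729/1285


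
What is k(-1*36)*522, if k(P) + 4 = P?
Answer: -20880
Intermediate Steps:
k(P) = -4 + P
k(-1*36)*522 = (-4 - 1*36)*522 = (-4 - 36)*522 = -40*522 = -20880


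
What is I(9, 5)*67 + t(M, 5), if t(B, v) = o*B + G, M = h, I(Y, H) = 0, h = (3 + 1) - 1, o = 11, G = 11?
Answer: 44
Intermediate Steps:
h = 3 (h = 4 - 1 = 3)
M = 3
t(B, v) = 11 + 11*B (t(B, v) = 11*B + 11 = 11 + 11*B)
I(9, 5)*67 + t(M, 5) = 0*67 + (11 + 11*3) = 0 + (11 + 33) = 0 + 44 = 44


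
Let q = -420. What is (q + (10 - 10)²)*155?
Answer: -65100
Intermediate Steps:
(q + (10 - 10)²)*155 = (-420 + (10 - 10)²)*155 = (-420 + 0²)*155 = (-420 + 0)*155 = -420*155 = -65100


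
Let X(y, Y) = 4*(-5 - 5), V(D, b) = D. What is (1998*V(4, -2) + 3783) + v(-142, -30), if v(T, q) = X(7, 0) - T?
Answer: 11877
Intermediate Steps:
X(y, Y) = -40 (X(y, Y) = 4*(-10) = -40)
v(T, q) = -40 - T
(1998*V(4, -2) + 3783) + v(-142, -30) = (1998*4 + 3783) + (-40 - 1*(-142)) = (7992 + 3783) + (-40 + 142) = 11775 + 102 = 11877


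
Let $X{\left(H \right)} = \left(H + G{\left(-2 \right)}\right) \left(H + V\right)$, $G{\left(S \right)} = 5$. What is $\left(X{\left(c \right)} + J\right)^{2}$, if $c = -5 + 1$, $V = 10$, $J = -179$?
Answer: $29929$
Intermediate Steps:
$c = -4$
$X{\left(H \right)} = \left(5 + H\right) \left(10 + H\right)$ ($X{\left(H \right)} = \left(H + 5\right) \left(H + 10\right) = \left(5 + H\right) \left(10 + H\right)$)
$\left(X{\left(c \right)} + J\right)^{2} = \left(\left(50 + \left(-4\right)^{2} + 15 \left(-4\right)\right) - 179\right)^{2} = \left(\left(50 + 16 - 60\right) - 179\right)^{2} = \left(6 - 179\right)^{2} = \left(-173\right)^{2} = 29929$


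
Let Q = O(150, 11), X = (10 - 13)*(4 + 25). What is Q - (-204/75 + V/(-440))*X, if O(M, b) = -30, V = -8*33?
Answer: -5361/25 ≈ -214.44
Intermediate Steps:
V = -264
X = -87 (X = -3*29 = -87)
Q = -30
Q - (-204/75 + V/(-440))*X = -30 - (-204/75 - 264/(-440))*(-87) = -30 - (-204*1/75 - 264*(-1/440))*(-87) = -30 - (-68/25 + ⅗)*(-87) = -30 - (-53)*(-87)/25 = -30 - 1*4611/25 = -30 - 4611/25 = -5361/25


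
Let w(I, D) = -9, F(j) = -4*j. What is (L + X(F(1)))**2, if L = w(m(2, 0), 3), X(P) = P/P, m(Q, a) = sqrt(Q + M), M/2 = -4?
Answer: 64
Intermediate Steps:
M = -8 (M = 2*(-4) = -8)
m(Q, a) = sqrt(-8 + Q) (m(Q, a) = sqrt(Q - 8) = sqrt(-8 + Q))
X(P) = 1
L = -9
(L + X(F(1)))**2 = (-9 + 1)**2 = (-8)**2 = 64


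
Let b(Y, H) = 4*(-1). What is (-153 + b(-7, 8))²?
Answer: 24649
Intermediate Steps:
b(Y, H) = -4
(-153 + b(-7, 8))² = (-153 - 4)² = (-157)² = 24649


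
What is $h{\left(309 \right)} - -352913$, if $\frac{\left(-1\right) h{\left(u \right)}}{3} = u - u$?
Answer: $352913$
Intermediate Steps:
$h{\left(u \right)} = 0$ ($h{\left(u \right)} = - 3 \left(u - u\right) = \left(-3\right) 0 = 0$)
$h{\left(309 \right)} - -352913 = 0 - -352913 = 0 + 352913 = 352913$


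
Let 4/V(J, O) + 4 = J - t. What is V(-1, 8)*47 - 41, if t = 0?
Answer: -393/5 ≈ -78.600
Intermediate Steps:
V(J, O) = 4/(-4 + J) (V(J, O) = 4/(-4 + (J - 1*0)) = 4/(-4 + (J + 0)) = 4/(-4 + J))
V(-1, 8)*47 - 41 = (4/(-4 - 1))*47 - 41 = (4/(-5))*47 - 41 = (4*(-⅕))*47 - 41 = -⅘*47 - 41 = -188/5 - 41 = -393/5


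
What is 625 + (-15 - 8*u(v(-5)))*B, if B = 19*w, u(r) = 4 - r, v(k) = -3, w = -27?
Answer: 37048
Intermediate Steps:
B = -513 (B = 19*(-27) = -513)
625 + (-15 - 8*u(v(-5)))*B = 625 + (-15 - 8*(4 - 1*(-3)))*(-513) = 625 + (-15 - 8*(4 + 3))*(-513) = 625 + (-15 - 8*7)*(-513) = 625 + (-15 - 56)*(-513) = 625 - 71*(-513) = 625 + 36423 = 37048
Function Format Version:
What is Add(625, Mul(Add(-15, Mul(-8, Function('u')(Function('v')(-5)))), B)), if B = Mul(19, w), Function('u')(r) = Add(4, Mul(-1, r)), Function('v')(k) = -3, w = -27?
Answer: 37048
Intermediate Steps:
B = -513 (B = Mul(19, -27) = -513)
Add(625, Mul(Add(-15, Mul(-8, Function('u')(Function('v')(-5)))), B)) = Add(625, Mul(Add(-15, Mul(-8, Add(4, Mul(-1, -3)))), -513)) = Add(625, Mul(Add(-15, Mul(-8, Add(4, 3))), -513)) = Add(625, Mul(Add(-15, Mul(-8, 7)), -513)) = Add(625, Mul(Add(-15, -56), -513)) = Add(625, Mul(-71, -513)) = Add(625, 36423) = 37048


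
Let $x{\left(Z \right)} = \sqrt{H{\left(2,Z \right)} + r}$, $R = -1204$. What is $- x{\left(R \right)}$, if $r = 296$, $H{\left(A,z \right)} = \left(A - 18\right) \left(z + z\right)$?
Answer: $- 2 \sqrt{9706} \approx -197.04$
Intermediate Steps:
$H{\left(A,z \right)} = 2 z \left(-18 + A\right)$ ($H{\left(A,z \right)} = \left(-18 + A\right) 2 z = 2 z \left(-18 + A\right)$)
$x{\left(Z \right)} = \sqrt{296 - 32 Z}$ ($x{\left(Z \right)} = \sqrt{2 Z \left(-18 + 2\right) + 296} = \sqrt{2 Z \left(-16\right) + 296} = \sqrt{- 32 Z + 296} = \sqrt{296 - 32 Z}$)
$- x{\left(R \right)} = - 2 \sqrt{74 - -9632} = - 2 \sqrt{74 + 9632} = - 2 \sqrt{9706}$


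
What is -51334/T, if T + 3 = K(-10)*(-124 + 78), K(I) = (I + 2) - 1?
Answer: -51334/411 ≈ -124.90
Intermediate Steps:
K(I) = 1 + I (K(I) = (2 + I) - 1 = 1 + I)
T = 411 (T = -3 + (1 - 10)*(-124 + 78) = -3 - 9*(-46) = -3 + 414 = 411)
-51334/T = -51334/411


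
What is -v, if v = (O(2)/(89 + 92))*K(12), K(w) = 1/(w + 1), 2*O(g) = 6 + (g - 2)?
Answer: -3/2353 ≈ -0.0012750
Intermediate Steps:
O(g) = 2 + g/2 (O(g) = (6 + (g - 2))/2 = (6 + (-2 + g))/2 = (4 + g)/2 = 2 + g/2)
K(w) = 1/(1 + w)
v = 3/2353 (v = ((2 + (1/2)*2)/(89 + 92))/(1 + 12) = ((2 + 1)/181)/13 = (3*(1/181))*(1/13) = (3/181)*(1/13) = 3/2353 ≈ 0.0012750)
-v = -1*3/2353 = -3/2353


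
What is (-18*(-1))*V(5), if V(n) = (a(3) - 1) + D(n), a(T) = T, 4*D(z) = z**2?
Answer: 297/2 ≈ 148.50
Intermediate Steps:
D(z) = z**2/4
V(n) = 2 + n**2/4 (V(n) = (3 - 1) + n**2/4 = 2 + n**2/4)
(-18*(-1))*V(5) = (-18*(-1))*(2 + (1/4)*5**2) = 18*(2 + (1/4)*25) = 18*(2 + 25/4) = 18*(33/4) = 297/2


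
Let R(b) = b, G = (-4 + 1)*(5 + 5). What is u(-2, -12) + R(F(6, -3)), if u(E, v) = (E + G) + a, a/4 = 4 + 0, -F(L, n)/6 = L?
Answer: -52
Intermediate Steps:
F(L, n) = -6*L
G = -30 (G = -3*10 = -30)
a = 16 (a = 4*(4 + 0) = 4*4 = 16)
u(E, v) = -14 + E (u(E, v) = (E - 30) + 16 = (-30 + E) + 16 = -14 + E)
u(-2, -12) + R(F(6, -3)) = (-14 - 2) - 6*6 = -16 - 36 = -52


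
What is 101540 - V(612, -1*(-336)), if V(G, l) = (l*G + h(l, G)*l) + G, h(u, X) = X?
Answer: -310336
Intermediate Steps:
V(G, l) = G + 2*G*l (V(G, l) = (l*G + G*l) + G = (G*l + G*l) + G = 2*G*l + G = G + 2*G*l)
101540 - V(612, -1*(-336)) = 101540 - 612*(1 + 2*(-1*(-336))) = 101540 - 612*(1 + 2*336) = 101540 - 612*(1 + 672) = 101540 - 612*673 = 101540 - 1*411876 = 101540 - 411876 = -310336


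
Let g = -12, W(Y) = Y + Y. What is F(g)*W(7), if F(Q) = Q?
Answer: -168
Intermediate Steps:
W(Y) = 2*Y
F(g)*W(7) = -24*7 = -12*14 = -168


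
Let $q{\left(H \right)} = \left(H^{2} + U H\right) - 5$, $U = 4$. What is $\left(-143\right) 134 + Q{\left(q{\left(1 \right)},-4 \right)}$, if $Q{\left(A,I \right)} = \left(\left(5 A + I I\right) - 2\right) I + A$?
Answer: $-19218$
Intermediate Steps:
$q{\left(H \right)} = -5 + H^{2} + 4 H$ ($q{\left(H \right)} = \left(H^{2} + 4 H\right) - 5 = -5 + H^{2} + 4 H$)
$Q{\left(A,I \right)} = A + I \left(-2 + I^{2} + 5 A\right)$ ($Q{\left(A,I \right)} = \left(\left(5 A + I^{2}\right) - 2\right) I + A = \left(\left(I^{2} + 5 A\right) - 2\right) I + A = \left(-2 + I^{2} + 5 A\right) I + A = I \left(-2 + I^{2} + 5 A\right) + A = A + I \left(-2 + I^{2} + 5 A\right)$)
$\left(-143\right) 134 + Q{\left(q{\left(1 \right)},-4 \right)} = \left(-143\right) 134 + \left(\left(-5 + 1^{2} + 4 \cdot 1\right) + \left(-4\right)^{3} - -8 + 5 \left(-5 + 1^{2} + 4 \cdot 1\right) \left(-4\right)\right) = -19162 + \left(\left(-5 + 1 + 4\right) - 64 + 8 + 5 \left(-5 + 1 + 4\right) \left(-4\right)\right) = -19162 + \left(0 - 64 + 8 + 5 \cdot 0 \left(-4\right)\right) = -19162 + \left(0 - 64 + 8 + 0\right) = -19162 - 56 = -19218$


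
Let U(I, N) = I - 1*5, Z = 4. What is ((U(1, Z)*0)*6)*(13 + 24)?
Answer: 0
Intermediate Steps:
U(I, N) = -5 + I (U(I, N) = I - 5 = -5 + I)
((U(1, Z)*0)*6)*(13 + 24) = (((-5 + 1)*0)*6)*(13 + 24) = (-4*0*6)*37 = (0*6)*37 = 0*37 = 0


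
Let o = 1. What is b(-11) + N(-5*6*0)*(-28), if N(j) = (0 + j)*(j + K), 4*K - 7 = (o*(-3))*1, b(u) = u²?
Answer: 121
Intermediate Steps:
K = 1 (K = 7/4 + ((1*(-3))*1)/4 = 7/4 + (-3*1)/4 = 7/4 + (¼)*(-3) = 7/4 - ¾ = 1)
N(j) = j*(1 + j) (N(j) = (0 + j)*(j + 1) = j*(1 + j))
b(-11) + N(-5*6*0)*(-28) = (-11)² + ((-5*6*0)*(1 - 5*6*0))*(-28) = 121 + ((-30*0)*(1 - 30*0))*(-28) = 121 + (0*(1 + 0))*(-28) = 121 + (0*1)*(-28) = 121 + 0*(-28) = 121 + 0 = 121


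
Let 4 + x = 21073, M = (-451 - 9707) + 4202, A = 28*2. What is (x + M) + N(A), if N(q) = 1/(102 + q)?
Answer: 2387855/158 ≈ 15113.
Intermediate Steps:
A = 56
M = -5956 (M = -10158 + 4202 = -5956)
x = 21069 (x = -4 + 21073 = 21069)
(x + M) + N(A) = (21069 - 5956) + 1/(102 + 56) = 15113 + 1/158 = 2387855/158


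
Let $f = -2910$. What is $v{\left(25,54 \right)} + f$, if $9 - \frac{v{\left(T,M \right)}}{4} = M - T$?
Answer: $-2990$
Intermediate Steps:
$v{\left(T,M \right)} = 36 - 4 M + 4 T$ ($v{\left(T,M \right)} = 36 - 4 \left(M - T\right) = 36 - \left(- 4 T + 4 M\right) = 36 - 4 M + 4 T$)
$v{\left(25,54 \right)} + f = \left(36 - 216 + 4 \cdot 25\right) - 2910 = \left(36 - 216 + 100\right) - 2910 = -80 - 2910 = -2990$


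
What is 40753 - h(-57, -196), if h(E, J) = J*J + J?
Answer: 2533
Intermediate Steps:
h(E, J) = J + J² (h(E, J) = J² + J = J + J²)
40753 - h(-57, -196) = 40753 - (-196)*(1 - 196) = 40753 - (-196)*(-195) = 40753 - 1*38220 = 40753 - 38220 = 2533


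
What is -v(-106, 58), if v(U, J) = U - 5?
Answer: 111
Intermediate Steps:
v(U, J) = -5 + U
-v(-106, 58) = -(-5 - 106) = -1*(-111) = 111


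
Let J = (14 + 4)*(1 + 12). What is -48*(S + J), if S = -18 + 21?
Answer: -11376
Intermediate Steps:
S = 3
J = 234 (J = 18*13 = 234)
-48*(S + J) = -48*(3 + 234) = -48*237 = -11376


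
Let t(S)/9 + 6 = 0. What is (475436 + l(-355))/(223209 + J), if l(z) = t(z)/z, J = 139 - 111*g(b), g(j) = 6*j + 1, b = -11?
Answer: 168779834/81849865 ≈ 2.0621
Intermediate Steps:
g(j) = 1 + 6*j
t(S) = -54 (t(S) = -54 + 9*0 = -54 + 0 = -54)
J = 7354 (J = 139 - 111*(1 + 6*(-11)) = 139 - 111*(1 - 66) = 139 - 111*(-65) = 139 + 7215 = 7354)
l(z) = -54/z
(475436 + l(-355))/(223209 + J) = (475436 - 54/(-355))/(223209 + 7354) = (475436 - 54*(-1/355))/230563 = (475436 + 54/355)*(1/230563) = (168779834/355)*(1/230563) = 168779834/81849865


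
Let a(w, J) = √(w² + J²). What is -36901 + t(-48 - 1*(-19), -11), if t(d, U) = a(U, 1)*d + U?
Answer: -36912 - 29*√122 ≈ -37232.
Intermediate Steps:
a(w, J) = √(J² + w²)
t(d, U) = U + d*√(1 + U²) (t(d, U) = √(1² + U²)*d + U = √(1 + U²)*d + U = d*√(1 + U²) + U = U + d*√(1 + U²))
-36901 + t(-48 - 1*(-19), -11) = -36901 + (-11 + (-48 - 1*(-19))*√(1 + (-11)²)) = -36901 + (-11 + (-48 + 19)*√(1 + 121)) = -36901 + (-11 - 29*√122) = -36912 - 29*√122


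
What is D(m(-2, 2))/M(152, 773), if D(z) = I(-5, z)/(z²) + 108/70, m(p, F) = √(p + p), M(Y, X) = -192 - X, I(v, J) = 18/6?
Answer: -111/135100 ≈ -0.00082161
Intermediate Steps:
I(v, J) = 3 (I(v, J) = 18*(⅙) = 3)
m(p, F) = √2*√p (m(p, F) = √(2*p) = √2*√p)
D(z) = 54/35 + 3/z² (D(z) = 3/(z²) + 108/70 = 3/z² + 108*(1/70) = 3/z² + 54/35 = 54/35 + 3/z²)
D(m(-2, 2))/M(152, 773) = (54/35 + 3/(√2*√(-2))²)/(-192 - 1*773) = (54/35 + 3/(√2*(I*√2))²)/(-192 - 773) = (54/35 + 3/(2*I)²)/(-965) = (54/35 + 3*(-¼))*(-1/965) = (54/35 - ¾)*(-1/965) = (111/140)*(-1/965) = -111/135100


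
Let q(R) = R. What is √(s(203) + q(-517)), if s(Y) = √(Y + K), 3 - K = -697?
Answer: √(-517 + √903) ≈ 22.067*I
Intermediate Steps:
K = 700 (K = 3 - 1*(-697) = 3 + 697 = 700)
s(Y) = √(700 + Y) (s(Y) = √(Y + 700) = √(700 + Y))
√(s(203) + q(-517)) = √(√(700 + 203) - 517) = √(√903 - 517) = √(-517 + √903)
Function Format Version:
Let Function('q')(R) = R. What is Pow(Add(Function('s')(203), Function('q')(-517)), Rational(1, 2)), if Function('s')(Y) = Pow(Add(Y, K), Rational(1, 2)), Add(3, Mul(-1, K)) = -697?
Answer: Pow(Add(-517, Pow(903, Rational(1, 2))), Rational(1, 2)) ≈ Mul(22.067, I)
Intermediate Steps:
K = 700 (K = Add(3, Mul(-1, -697)) = Add(3, 697) = 700)
Function('s')(Y) = Pow(Add(700, Y), Rational(1, 2)) (Function('s')(Y) = Pow(Add(Y, 700), Rational(1, 2)) = Pow(Add(700, Y), Rational(1, 2)))
Pow(Add(Function('s')(203), Function('q')(-517)), Rational(1, 2)) = Pow(Add(Pow(Add(700, 203), Rational(1, 2)), -517), Rational(1, 2)) = Pow(Add(Pow(903, Rational(1, 2)), -517), Rational(1, 2)) = Pow(Add(-517, Pow(903, Rational(1, 2))), Rational(1, 2))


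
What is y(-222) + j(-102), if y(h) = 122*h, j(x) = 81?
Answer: -27003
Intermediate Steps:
y(-222) + j(-102) = 122*(-222) + 81 = -27084 + 81 = -27003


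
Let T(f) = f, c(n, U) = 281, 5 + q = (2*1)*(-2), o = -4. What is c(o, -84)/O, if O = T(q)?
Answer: -281/9 ≈ -31.222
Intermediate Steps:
q = -9 (q = -5 + (2*1)*(-2) = -5 + 2*(-2) = -5 - 4 = -9)
O = -9
c(o, -84)/O = 281/(-9) = 281*(-⅑) = -281/9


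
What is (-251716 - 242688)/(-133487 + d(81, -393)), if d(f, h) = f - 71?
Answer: 494404/133477 ≈ 3.7040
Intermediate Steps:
d(f, h) = -71 + f
(-251716 - 242688)/(-133487 + d(81, -393)) = (-251716 - 242688)/(-133487 + (-71 + 81)) = -494404/(-133487 + 10) = -494404/(-133477) = -494404*(-1/133477) = 494404/133477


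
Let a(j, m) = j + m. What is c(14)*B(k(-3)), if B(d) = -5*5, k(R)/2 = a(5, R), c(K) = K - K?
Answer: 0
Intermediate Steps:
c(K) = 0
k(R) = 10 + 2*R (k(R) = 2*(5 + R) = 10 + 2*R)
B(d) = -25
c(14)*B(k(-3)) = 0*(-25) = 0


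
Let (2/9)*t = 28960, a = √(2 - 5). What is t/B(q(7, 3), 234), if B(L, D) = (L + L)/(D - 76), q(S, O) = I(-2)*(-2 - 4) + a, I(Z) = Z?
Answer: 41181120/49 - 3431760*I*√3/49 ≈ 8.4043e+5 - 1.2131e+5*I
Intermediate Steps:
a = I*√3 (a = √(-3) = I*√3 ≈ 1.732*I)
t = 130320 (t = (9/2)*28960 = 130320)
q(S, O) = 12 + I*√3 (q(S, O) = -2*(-2 - 4) + I*√3 = -2*(-6) + I*√3 = 12 + I*√3)
B(L, D) = 2*L/(-76 + D) (B(L, D) = (2*L)/(-76 + D) = 2*L/(-76 + D))
t/B(q(7, 3), 234) = 130320/((2*(12 + I*√3)/(-76 + 234))) = 130320/((2*(12 + I*√3)/158)) = 130320/((2*(12 + I*√3)*(1/158))) = 130320/(12/79 + I*√3/79)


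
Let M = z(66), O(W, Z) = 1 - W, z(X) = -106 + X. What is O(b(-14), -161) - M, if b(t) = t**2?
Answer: -155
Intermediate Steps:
M = -40 (M = -106 + 66 = -40)
O(b(-14), -161) - M = (1 - 1*(-14)**2) - 1*(-40) = (1 - 1*196) + 40 = (1 - 196) + 40 = -195 + 40 = -155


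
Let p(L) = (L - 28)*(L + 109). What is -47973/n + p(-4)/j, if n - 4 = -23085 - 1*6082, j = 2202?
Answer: 424937/3567607 ≈ 0.11911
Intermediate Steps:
p(L) = (-28 + L)*(109 + L)
n = -29163 (n = 4 + (-23085 - 1*6082) = 4 + (-23085 - 6082) = 4 - 29167 = -29163)
-47973/n + p(-4)/j = -47973/(-29163) + (-3052 + (-4)² + 81*(-4))/2202 = -47973*(-1/29163) + (-3052 + 16 - 324)*(1/2202) = 15991/9721 - 3360*1/2202 = 15991/9721 - 560/367 = 424937/3567607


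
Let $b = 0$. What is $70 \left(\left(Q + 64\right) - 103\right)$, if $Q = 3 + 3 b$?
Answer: $-2520$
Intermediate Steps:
$Q = 3$ ($Q = 3 + 3 \cdot 0 = 3 + 0 = 3$)
$70 \left(\left(Q + 64\right) - 103\right) = 70 \left(\left(3 + 64\right) - 103\right) = 70 \left(67 - 103\right) = 70 \left(-36\right) = -2520$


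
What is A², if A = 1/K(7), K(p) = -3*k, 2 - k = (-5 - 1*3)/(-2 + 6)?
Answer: 1/144 ≈ 0.0069444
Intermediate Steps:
k = 4 (k = 2 - (-5 - 1*3)/(-2 + 6) = 2 - (-5 - 3)/4 = 2 - (-8)/4 = 2 - 1*(-2) = 2 + 2 = 4)
K(p) = -12 (K(p) = -3*4 = -12)
A = -1/12 (A = 1/(-12) = -1/12 ≈ -0.083333)
A² = (-1/12)² = 1/144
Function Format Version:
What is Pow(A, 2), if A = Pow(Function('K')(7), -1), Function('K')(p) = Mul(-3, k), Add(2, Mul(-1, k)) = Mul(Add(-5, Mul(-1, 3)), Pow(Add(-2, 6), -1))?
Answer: Rational(1, 144) ≈ 0.0069444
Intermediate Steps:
k = 4 (k = Add(2, Mul(-1, Mul(Add(-5, Mul(-1, 3)), Pow(Add(-2, 6), -1)))) = Add(2, Mul(-1, Mul(Add(-5, -3), Pow(4, -1)))) = Add(2, Mul(-1, Mul(-8, Rational(1, 4)))) = Add(2, Mul(-1, -2)) = Add(2, 2) = 4)
Function('K')(p) = -12 (Function('K')(p) = Mul(-3, 4) = -12)
A = Rational(-1, 12) (A = Pow(-12, -1) = Rational(-1, 12) ≈ -0.083333)
Pow(A, 2) = Pow(Rational(-1, 12), 2) = Rational(1, 144)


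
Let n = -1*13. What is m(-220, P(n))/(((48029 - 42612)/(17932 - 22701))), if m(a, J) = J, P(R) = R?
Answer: 61997/5417 ≈ 11.445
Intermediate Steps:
n = -13
m(-220, P(n))/(((48029 - 42612)/(17932 - 22701))) = -13*(17932 - 22701)/(48029 - 42612) = -13/(5417/(-4769)) = -13/(5417*(-1/4769)) = -13/(-5417/4769) = -13*(-4769/5417) = 61997/5417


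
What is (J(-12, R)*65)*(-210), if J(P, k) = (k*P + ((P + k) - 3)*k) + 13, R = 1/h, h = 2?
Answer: 6825/2 ≈ 3412.5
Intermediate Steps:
R = ½ (R = 1/2 = ½ ≈ 0.50000)
J(P, k) = 13 + P*k + k*(-3 + P + k) (J(P, k) = (P*k + (-3 + P + k)*k) + 13 = (P*k + k*(-3 + P + k)) + 13 = 13 + P*k + k*(-3 + P + k))
(J(-12, R)*65)*(-210) = ((13 + (½)² - 3*½ + 2*(-12)*(½))*65)*(-210) = ((13 + ¼ - 3/2 - 12)*65)*(-210) = -¼*65*(-210) = -65/4*(-210) = 6825/2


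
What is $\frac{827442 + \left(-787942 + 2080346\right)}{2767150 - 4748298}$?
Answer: $- \frac{1059923}{990574} \approx -1.07$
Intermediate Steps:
$\frac{827442 + \left(-787942 + 2080346\right)}{2767150 - 4748298} = \frac{827442 + 1292404}{-1981148} = 2119846 \left(- \frac{1}{1981148}\right) = - \frac{1059923}{990574}$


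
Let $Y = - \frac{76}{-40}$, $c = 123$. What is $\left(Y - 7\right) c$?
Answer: $- \frac{6273}{10} \approx -627.3$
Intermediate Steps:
$Y = \frac{19}{10}$ ($Y = \left(-76\right) \left(- \frac{1}{40}\right) = \frac{19}{10} \approx 1.9$)
$\left(Y - 7\right) c = \left(\frac{19}{10} - 7\right) 123 = \left(- \frac{51}{10}\right) 123 = - \frac{6273}{10}$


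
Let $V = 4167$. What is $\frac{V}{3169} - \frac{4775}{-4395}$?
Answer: $\frac{6689188}{2785551} \approx 2.4014$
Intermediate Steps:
$\frac{V}{3169} - \frac{4775}{-4395} = \frac{4167}{3169} - \frac{4775}{-4395} = 4167 \cdot \frac{1}{3169} - - \frac{955}{879} = \frac{4167}{3169} + \frac{955}{879} = \frac{6689188}{2785551}$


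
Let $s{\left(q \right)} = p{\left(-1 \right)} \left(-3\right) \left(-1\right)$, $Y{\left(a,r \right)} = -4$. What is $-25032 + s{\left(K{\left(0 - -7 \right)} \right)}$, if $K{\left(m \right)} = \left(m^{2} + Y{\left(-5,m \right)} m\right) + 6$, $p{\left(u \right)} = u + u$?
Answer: $-25038$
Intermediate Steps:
$p{\left(u \right)} = 2 u$
$K{\left(m \right)} = 6 + m^{2} - 4 m$ ($K{\left(m \right)} = \left(m^{2} - 4 m\right) + 6 = 6 + m^{2} - 4 m$)
$s{\left(q \right)} = -6$ ($s{\left(q \right)} = 2 \left(-1\right) \left(-3\right) \left(-1\right) = \left(-2\right) \left(-3\right) \left(-1\right) = 6 \left(-1\right) = -6$)
$-25032 + s{\left(K{\left(0 - -7 \right)} \right)} = -25032 - 6 = -25038$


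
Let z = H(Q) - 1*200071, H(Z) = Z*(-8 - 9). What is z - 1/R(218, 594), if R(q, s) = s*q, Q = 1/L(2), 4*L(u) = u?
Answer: -25911996661/129492 ≈ -2.0011e+5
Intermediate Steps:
L(u) = u/4
Q = 2 (Q = 1/((¼)*2) = 1/(½) = 2)
R(q, s) = q*s
H(Z) = -17*Z (H(Z) = Z*(-17) = -17*Z)
z = -200105 (z = -17*2 - 1*200071 = -34 - 200071 = -200105)
z - 1/R(218, 594) = -200105 - 1/(218*594) = -200105 - 1/129492 = -25911996661/129492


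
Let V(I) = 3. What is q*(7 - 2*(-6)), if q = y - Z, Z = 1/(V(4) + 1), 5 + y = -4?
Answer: -703/4 ≈ -175.75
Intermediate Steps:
y = -9 (y = -5 - 4 = -9)
Z = 1/4 (Z = 1/(3 + 1) = 1/4 ≈ 0.25000)
q = -37/4 (q = -9 - 1*1/4 = -9 - 1/4 = -37/4 ≈ -9.2500)
q*(7 - 2*(-6)) = -37*(7 - 2*(-6))/4 = -37*(7 + 12)/4 = -37/4*19 = -703/4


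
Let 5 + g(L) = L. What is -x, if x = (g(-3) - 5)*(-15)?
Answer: -195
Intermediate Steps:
g(L) = -5 + L
x = 195 (x = ((-5 - 3) - 5)*(-15) = (-8 - 5)*(-15) = -13*(-15) = 195)
-x = -1*195 = -195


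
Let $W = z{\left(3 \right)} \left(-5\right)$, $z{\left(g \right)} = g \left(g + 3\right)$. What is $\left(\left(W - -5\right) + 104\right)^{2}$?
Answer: $361$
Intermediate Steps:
$z{\left(g \right)} = g \left(3 + g\right)$
$W = -90$ ($W = 3 \left(3 + 3\right) \left(-5\right) = 3 \cdot 6 \left(-5\right) = 18 \left(-5\right) = -90$)
$\left(\left(W - -5\right) + 104\right)^{2} = \left(\left(-90 - -5\right) + 104\right)^{2} = \left(\left(-90 + 5\right) + 104\right)^{2} = \left(-85 + 104\right)^{2} = 19^{2} = 361$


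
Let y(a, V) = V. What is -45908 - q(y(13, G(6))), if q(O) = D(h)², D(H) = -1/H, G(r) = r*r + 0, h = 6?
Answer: -1652689/36 ≈ -45908.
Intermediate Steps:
G(r) = r² (G(r) = r² + 0 = r²)
q(O) = 1/36 (q(O) = (-1/6)² = (-1*⅙)² = (-⅙)² = 1/36)
-45908 - q(y(13, G(6))) = -45908 - 1*1/36 = -45908 - 1/36 = -1652689/36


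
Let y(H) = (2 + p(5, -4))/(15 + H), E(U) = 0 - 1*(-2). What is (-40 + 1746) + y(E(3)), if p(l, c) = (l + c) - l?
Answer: 29000/17 ≈ 1705.9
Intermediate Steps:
p(l, c) = c (p(l, c) = (c + l) - l = c)
E(U) = 2 (E(U) = 0 + 2 = 2)
y(H) = -2/(15 + H) (y(H) = (2 - 4)/(15 + H) = -2/(15 + H))
(-40 + 1746) + y(E(3)) = (-40 + 1746) - 2/(15 + 2) = 1706 - 2/17 = 29000/17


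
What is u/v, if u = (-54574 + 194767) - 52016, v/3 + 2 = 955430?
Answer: 88177/2866284 ≈ 0.030764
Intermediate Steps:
v = 2866284 (v = -6 + 3*955430 = -6 + 2866290 = 2866284)
u = 88177 (u = 140193 - 52016 = 88177)
u/v = 88177/2866284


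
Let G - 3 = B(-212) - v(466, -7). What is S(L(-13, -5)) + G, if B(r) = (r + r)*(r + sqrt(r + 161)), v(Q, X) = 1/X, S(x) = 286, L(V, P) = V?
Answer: 631240/7 - 424*I*sqrt(51) ≈ 90177.0 - 3028.0*I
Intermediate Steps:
B(r) = 2*r*(r + sqrt(161 + r)) (B(r) = (2*r)*(r + sqrt(161 + r)) = 2*r*(r + sqrt(161 + r)))
G = 629238/7 - 424*I*sqrt(51) (G = 3 + (2*(-212)*(-212 + sqrt(161 - 212)) - 1/(-7)) = 3 + (2*(-212)*(-212 + sqrt(-51)) - 1*(-1/7)) = 3 + (2*(-212)*(-212 + I*sqrt(51)) + 1/7) = 3 + ((89888 - 424*I*sqrt(51)) + 1/7) = 3 + (629217/7 - 424*I*sqrt(51)) = 629238/7 - 424*I*sqrt(51) ≈ 89891.0 - 3028.0*I)
S(L(-13, -5)) + G = 286 + (629238/7 - 424*I*sqrt(51)) = 631240/7 - 424*I*sqrt(51)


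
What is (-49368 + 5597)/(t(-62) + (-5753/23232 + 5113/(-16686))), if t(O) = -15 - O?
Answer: -257087742912/272798945 ≈ -942.41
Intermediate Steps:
(-49368 + 5597)/(t(-62) + (-5753/23232 + 5113/(-16686))) = (-49368 + 5597)/((-15 - 1*(-62)) + (-5753/23232 + 5113/(-16686))) = -43771/((-15 + 62) + (-5753*1/23232 + 5113*(-1/16686))) = -43771/(47 + (-523/2112 - 5113/16686)) = -43771/(47 - 3254239/5873472) = -43771/272798945/5873472 = -43771*5873472/272798945 = -257087742912/272798945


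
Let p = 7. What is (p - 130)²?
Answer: 15129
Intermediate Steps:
(p - 130)² = (7 - 130)² = (-123)² = 15129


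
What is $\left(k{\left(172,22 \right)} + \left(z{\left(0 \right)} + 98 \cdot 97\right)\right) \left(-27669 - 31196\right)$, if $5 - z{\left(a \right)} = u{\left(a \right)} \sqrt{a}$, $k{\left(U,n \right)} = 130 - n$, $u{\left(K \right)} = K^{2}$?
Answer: $-566222435$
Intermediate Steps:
$z{\left(a \right)} = 5 - a^{\frac{5}{2}}$ ($z{\left(a \right)} = 5 - a^{2} \sqrt{a} = 5 - a^{\frac{5}{2}}$)
$\left(k{\left(172,22 \right)} + \left(z{\left(0 \right)} + 98 \cdot 97\right)\right) \left(-27669 - 31196\right) = \left(\left(130 - 22\right) + \left(\left(5 - 0^{\frac{5}{2}}\right) + 98 \cdot 97\right)\right) \left(-27669 - 31196\right) = \left(\left(130 - 22\right) + \left(\left(5 - 0\right) + 9506\right)\right) \left(-58865\right) = \left(108 + \left(\left(5 + 0\right) + 9506\right)\right) \left(-58865\right) = \left(108 + \left(5 + 9506\right)\right) \left(-58865\right) = \left(108 + 9511\right) \left(-58865\right) = 9619 \left(-58865\right) = -566222435$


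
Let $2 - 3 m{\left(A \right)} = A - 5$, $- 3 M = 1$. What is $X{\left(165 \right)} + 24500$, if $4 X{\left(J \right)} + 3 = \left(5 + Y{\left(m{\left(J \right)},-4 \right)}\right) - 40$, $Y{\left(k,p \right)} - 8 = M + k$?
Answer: $\frac{97917}{4} \approx 24479.0$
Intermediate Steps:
$M = - \frac{1}{3}$ ($M = \left(- \frac{1}{3}\right) 1 = - \frac{1}{3} \approx -0.33333$)
$m{\left(A \right)} = \frac{7}{3} - \frac{A}{3}$ ($m{\left(A \right)} = \frac{2}{3} - \frac{A - 5}{3} = \frac{2}{3} - \frac{-5 + A}{3} = \frac{2}{3} - \left(- \frac{5}{3} + \frac{A}{3}\right) = \frac{7}{3} - \frac{A}{3}$)
$Y{\left(k,p \right)} = \frac{23}{3} + k$ ($Y{\left(k,p \right)} = 8 + \left(- \frac{1}{3} + k\right) = \frac{23}{3} + k$)
$X{\left(J \right)} = -7 - \frac{J}{12}$ ($X{\left(J \right)} = - \frac{3}{4} + \frac{\left(5 + \left(\frac{23}{3} - \left(- \frac{7}{3} + \frac{J}{3}\right)\right)\right) - 40}{4} = - \frac{3}{4} + \frac{\left(5 - \left(-10 + \frac{J}{3}\right)\right) - 40}{4} = - \frac{3}{4} + \frac{\left(15 - \frac{J}{3}\right) - 40}{4} = - \frac{3}{4} + \frac{-25 - \frac{J}{3}}{4} = - \frac{3}{4} - \left(\frac{25}{4} + \frac{J}{12}\right) = -7 - \frac{J}{12}$)
$X{\left(165 \right)} + 24500 = \left(-7 - \frac{55}{4}\right) + 24500 = - \frac{83}{4} + 24500 = \frac{97917}{4}$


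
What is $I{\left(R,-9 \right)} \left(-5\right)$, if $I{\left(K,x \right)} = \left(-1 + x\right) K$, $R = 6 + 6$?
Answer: $600$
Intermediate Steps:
$R = 12$
$I{\left(K,x \right)} = K \left(-1 + x\right)$
$I{\left(R,-9 \right)} \left(-5\right) = 12 \left(-1 - 9\right) \left(-5\right) = 12 \left(-10\right) \left(-5\right) = \left(-120\right) \left(-5\right) = 600$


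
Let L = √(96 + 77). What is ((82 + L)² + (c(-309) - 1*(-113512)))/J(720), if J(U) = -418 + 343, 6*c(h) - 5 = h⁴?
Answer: -911734382/45 - 164*√173/75 ≈ -2.0261e+7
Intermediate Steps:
c(h) = ⅚ + h⁴/6
L = √173 ≈ 13.153
J(U) = -75
((82 + L)² + (c(-309) - 1*(-113512)))/J(720) = ((82 + √173)² + ((⅚ + (⅙)*(-309)⁴) - 1*(-113512)))/(-75) = ((82 + √173)² + ((⅚ + (⅙)*9116621361) + 113512))*(-1/75) = ((82 + √173)² + ((⅚ + 3038873787/2) + 113512))*(-1/75) = ((82 + √173)² + (4558310683/3 + 113512))*(-1/75) = ((82 + √173)² + 4558651219/3)*(-1/75) = (4558651219/3 + (82 + √173)²)*(-1/75) = -4558651219/225 - (82 + √173)²/75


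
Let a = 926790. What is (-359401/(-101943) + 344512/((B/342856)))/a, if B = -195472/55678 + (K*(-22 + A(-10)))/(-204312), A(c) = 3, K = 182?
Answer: -34244515666299708246308279/938768321742973749450 ≈ -36478.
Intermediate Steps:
B = -9936185185/2843920884 (B = -195472/55678 + (182*(-22 + 3))/(-204312) = -195472*1/55678 + (182*(-19))*(-1/204312) = -97736/27839 - 3458*(-1/204312) = -97736/27839 + 1729/102156 = -9936185185/2843920884 ≈ -3.4938)
(-359401/(-101943) + 344512/((B/342856)))/a = (-359401/(-101943) + 344512/((-9936185185/2843920884/342856)))/926790 = (-359401*(-1/101943) + 344512/((-9936185185/2843920884*1/342856)))*(1/926790) = (359401/101943 + 344512/(-9936185185/975055338604704))*(1/926790) = (359401/101943 + 344512*(-975055338604704/9936185185))*(1/926790) = (359401/101943 - 335918264813383784448/9936185185)*(1/926790) = -34244515666299708246308279/1012924526314455*1/926790 = -34244515666299708246308279/938768321742973749450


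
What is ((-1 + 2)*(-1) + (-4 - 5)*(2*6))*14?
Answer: -1526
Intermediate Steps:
((-1 + 2)*(-1) + (-4 - 5)*(2*6))*14 = (1*(-1) - 9*12)*14 = (-1 - 108)*14 = -109*14 = -1526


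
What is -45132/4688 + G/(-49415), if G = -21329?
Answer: -532551857/57914380 ≈ -9.1955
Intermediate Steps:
-45132/4688 + G/(-49415) = -45132/4688 - 21329/(-49415) = -45132*1/4688 - 21329*(-1/49415) = -11283/1172 + 21329/49415 = -532551857/57914380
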